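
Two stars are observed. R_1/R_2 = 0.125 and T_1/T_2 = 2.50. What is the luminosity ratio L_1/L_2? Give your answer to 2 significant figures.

From the Stefan–Boltzmann law, L ∝ R²T⁴, so
L_1/L_2 = (R_1/R_2)² (T_1/T_2)⁴ = (0.125)² × (2.50)⁴ = 0.01562 × 39.06 = 0.6104.

0.61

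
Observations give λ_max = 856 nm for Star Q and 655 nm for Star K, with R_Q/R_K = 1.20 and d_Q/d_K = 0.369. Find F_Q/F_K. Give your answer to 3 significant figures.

3.63

Wien's law: T_Q/T_K = λ_K/λ_Q = 655/856 = 0.7652.
L_Q/L_K = (R_Q/R_K)²(T_Q/T_K)⁴ = (1.20)²(0.7652)⁴ = 0.4937.
F_Q/F_K = (L_Q/L_K)/(d_Q/d_K)² = 0.4937/(0.369)² = 3.626.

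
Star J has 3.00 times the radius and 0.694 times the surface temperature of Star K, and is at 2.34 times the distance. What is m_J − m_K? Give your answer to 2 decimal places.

L_J/L_K = (3.00)²(0.694)⁴ = 2.088.
F_J/F_K = (L_J/L_K)/(d_J/d_K)² = 2.088/5.476 = 0.3813.
m_J − m_K = −2.5 log₁₀(0.3813) = 1.05.

1.05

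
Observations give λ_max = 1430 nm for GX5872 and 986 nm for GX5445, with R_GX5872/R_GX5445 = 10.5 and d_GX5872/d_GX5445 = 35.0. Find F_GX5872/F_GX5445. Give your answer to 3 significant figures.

0.0203

Wien's law: T_GX5872/T_GX5445 = λ_GX5445/λ_GX5872 = 986/1430 = 0.6895.
L_GX5872/L_GX5445 = (R_GX5872/R_GX5445)²(T_GX5872/T_GX5445)⁴ = (10.5)²(0.6895)⁴ = 24.92.
F_GX5872/F_GX5445 = (L_GX5872/L_GX5445)/(d_GX5872/d_GX5445)² = 24.92/(35.0)² = 0.02034.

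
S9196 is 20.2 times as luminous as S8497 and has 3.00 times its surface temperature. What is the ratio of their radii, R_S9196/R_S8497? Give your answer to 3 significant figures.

0.499

L ∝ R²T⁴ gives R ∝ √L / T², so
R_S9196/R_S8497 = √(20.2) / (3.00)² = 4.494 / 9.000 = 0.4994.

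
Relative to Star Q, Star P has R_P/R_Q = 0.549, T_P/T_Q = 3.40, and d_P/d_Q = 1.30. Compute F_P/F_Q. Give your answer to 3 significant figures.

L_P/L_Q = (R_P/R_Q)²(T_P/T_Q)⁴ = (0.549)² × (3.40)⁴ = 40.28.
F_P/F_Q = (L_P/L_Q)/(d_P/d_Q)² = 40.28 / (1.30)² = 23.83.

23.8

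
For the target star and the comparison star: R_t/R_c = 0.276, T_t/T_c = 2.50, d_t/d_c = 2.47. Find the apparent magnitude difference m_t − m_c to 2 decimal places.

L_t/L_c = (0.276)²(2.50)⁴ = 2.976.
F_t/F_c = (L_t/L_c)/(d_t/d_c)² = 2.976/6.101 = 0.4877.
m_t − m_c = −2.5 log₁₀(0.4877) = 0.78.

0.78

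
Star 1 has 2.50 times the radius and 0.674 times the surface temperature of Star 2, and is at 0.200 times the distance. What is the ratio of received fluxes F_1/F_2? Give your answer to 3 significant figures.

32.2

L_1/L_2 = (R_1/R_2)²(T_1/T_2)⁴ = (2.50)² × (0.674)⁴ = 1.290.
F_1/F_2 = (L_1/L_2)/(d_1/d_2)² = 1.290 / (0.200)² = 32.24.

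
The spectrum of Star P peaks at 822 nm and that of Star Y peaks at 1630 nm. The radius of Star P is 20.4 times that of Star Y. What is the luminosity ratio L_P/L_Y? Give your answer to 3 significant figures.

Wien's law gives T ∝ 1/λ_max, so T_P/T_Y = λ_Y/λ_P = 1630/822 = 1.983.
Then L ∝ R²T⁴ gives L_P/L_Y = (20.4)² × (1.983)⁴ = 416.2 × 15.46 = 6435.

6.43×10^3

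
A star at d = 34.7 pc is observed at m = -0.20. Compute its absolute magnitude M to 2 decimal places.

-2.90

M = m − 5 log₁₀(d/10 pc) = -0.20 − 5 log₁₀(34.7/10)
  = -0.20 − 5 × 0.540 = -0.20 − 2.70 = -2.90.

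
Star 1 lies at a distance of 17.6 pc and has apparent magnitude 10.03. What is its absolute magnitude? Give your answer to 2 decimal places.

8.80

M = m − 5 log₁₀(d/10 pc) = 10.03 − 5 log₁₀(17.6/10)
  = 10.03 − 5 × 0.246 = 10.03 − 1.23 = 8.80.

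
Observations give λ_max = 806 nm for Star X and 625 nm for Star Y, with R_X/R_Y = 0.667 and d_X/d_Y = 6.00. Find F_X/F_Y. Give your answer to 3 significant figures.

Wien's law: T_X/T_Y = λ_Y/λ_X = 625/806 = 0.7754.
L_X/L_Y = (R_X/R_Y)²(T_X/T_Y)⁴ = (0.667)²(0.7754)⁴ = 0.1609.
F_X/F_Y = (L_X/L_Y)/(d_X/d_Y)² = 0.1609/(6.00)² = 0.004468.

0.00447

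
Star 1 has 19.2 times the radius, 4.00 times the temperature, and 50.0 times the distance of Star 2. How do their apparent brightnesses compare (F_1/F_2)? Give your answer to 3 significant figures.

37.7

L_1/L_2 = (R_1/R_2)²(T_1/T_2)⁴ = (19.2)² × (4.00)⁴ = 9.437×10^4.
F_1/F_2 = (L_1/L_2)/(d_1/d_2)² = 9.437×10^4 / (50.0)² = 37.75.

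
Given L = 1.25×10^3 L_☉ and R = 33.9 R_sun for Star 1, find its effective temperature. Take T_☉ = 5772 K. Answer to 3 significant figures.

T/T_☉ = (L/L_☉)^(1/4) / (R/R_☉)^(1/2)
T = 5772 × (1.25×10^3)^(1/4) / √(33.9) = 5772 × 5.946 / 5.822 = 5895 K.

5.89×10^3 K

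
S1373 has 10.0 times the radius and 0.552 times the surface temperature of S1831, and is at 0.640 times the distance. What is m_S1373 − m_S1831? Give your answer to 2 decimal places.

L_S1373/L_S1831 = (10.0)²(0.552)⁴ = 9.284.
F_S1373/F_S1831 = (L_S1373/L_S1831)/(d_S1373/d_S1831)² = 9.284/0.4096 = 22.67.
m_S1373 − m_S1831 = −2.5 log₁₀(22.67) = -3.39.

-3.39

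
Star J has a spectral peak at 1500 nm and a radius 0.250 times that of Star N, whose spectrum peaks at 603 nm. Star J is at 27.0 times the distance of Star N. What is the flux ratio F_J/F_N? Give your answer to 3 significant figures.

Wien's law: T_J/T_N = λ_N/λ_J = 603/1500 = 0.4020.
L_J/L_N = (R_J/R_N)²(T_J/T_N)⁴ = (0.250)²(0.4020)⁴ = 0.001632.
F_J/F_N = (L_J/L_N)/(d_J/d_N)² = 0.001632/(27.0)² = 2.239×10^-6.

2.24×10^-6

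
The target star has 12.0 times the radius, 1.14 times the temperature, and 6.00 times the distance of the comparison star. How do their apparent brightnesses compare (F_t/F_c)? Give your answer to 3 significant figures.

L_t/L_c = (R_t/R_c)²(T_t/T_c)⁴ = (12.0)² × (1.14)⁴ = 243.2.
F_t/F_c = (L_t/L_c)/(d_t/d_c)² = 243.2 / (6.00)² = 6.756.

6.76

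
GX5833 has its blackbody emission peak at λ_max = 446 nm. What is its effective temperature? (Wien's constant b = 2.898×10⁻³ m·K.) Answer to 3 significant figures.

6.50×10^3 K

T = b/λ_max = 2.898×10⁻³ / (446×10⁻⁹) = 6498 K.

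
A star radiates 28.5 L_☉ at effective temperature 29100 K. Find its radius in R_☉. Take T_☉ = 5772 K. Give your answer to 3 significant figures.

R/R_☉ = √(L/L_☉) / (T/T_☉)² = √(28.5) / (5.042)²
       = 5.339 / 25.42 = 0.2100.

0.210 R_☉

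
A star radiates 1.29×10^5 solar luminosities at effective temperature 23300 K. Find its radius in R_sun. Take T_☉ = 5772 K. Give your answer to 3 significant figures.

R/R_☉ = √(L/L_☉) / (T/T_☉)² = √(1.29×10^5) / (4.037)²
       = 359.2 / 16.30 = 22.04.

22.0 R_sun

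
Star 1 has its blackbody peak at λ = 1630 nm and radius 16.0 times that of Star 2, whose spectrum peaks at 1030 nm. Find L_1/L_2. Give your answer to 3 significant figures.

40.8

Wien's law gives T ∝ 1/λ_max, so T_1/T_2 = λ_2/λ_1 = 1030/1630 = 0.6319.
Then L ∝ R²T⁴ gives L_1/L_2 = (16.0)² × (0.6319)⁴ = 256.0 × 0.1594 = 40.82.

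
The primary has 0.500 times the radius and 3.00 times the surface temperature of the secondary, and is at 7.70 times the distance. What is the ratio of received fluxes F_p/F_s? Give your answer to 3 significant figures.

L_p/L_s = (R_p/R_s)²(T_p/T_s)⁴ = (0.500)² × (3.00)⁴ = 20.25.
F_p/F_s = (L_p/L_s)/(d_p/d_s)² = 20.25 / (7.70)² = 0.3415.

0.342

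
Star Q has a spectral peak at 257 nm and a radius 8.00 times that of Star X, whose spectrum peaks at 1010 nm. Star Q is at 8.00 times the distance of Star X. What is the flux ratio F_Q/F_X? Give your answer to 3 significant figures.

Wien's law: T_Q/T_X = λ_X/λ_Q = 1010/257 = 3.930.
L_Q/L_X = (R_Q/R_X)²(T_Q/T_X)⁴ = (8.00)²(3.930)⁴ = 1.527×10^4.
F_Q/F_X = (L_Q/L_X)/(d_Q/d_X)² = 1.527×10^4/(8.00)² = 238.5.

239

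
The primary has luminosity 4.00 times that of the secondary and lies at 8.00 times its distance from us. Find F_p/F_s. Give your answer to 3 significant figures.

F = L/(4πd²), so F_p/F_s = (L_p/L_s) / (d_p/d_s)²
= 4.00 / (8.00)² = 4.00 / 64.00 = 0.06250.

0.0625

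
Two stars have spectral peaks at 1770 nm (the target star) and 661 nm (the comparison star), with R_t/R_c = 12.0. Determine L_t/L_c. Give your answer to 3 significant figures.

Wien's law gives T ∝ 1/λ_max, so T_t/T_c = λ_c/λ_t = 661/1770 = 0.3734.
Then L ∝ R²T⁴ gives L_t/L_c = (12.0)² × (0.3734)⁴ = 144.0 × 0.01945 = 2.801.

2.80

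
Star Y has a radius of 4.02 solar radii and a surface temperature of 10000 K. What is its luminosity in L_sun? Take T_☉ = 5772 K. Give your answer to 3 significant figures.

146 L_sun

L/L_☉ = (R/R_☉)² (T/T_☉)⁴ = (4.02)² × (10000/5772)⁴
       = 16.16 × (1.733)⁴ = 16.16 × 9.009 = 145.6.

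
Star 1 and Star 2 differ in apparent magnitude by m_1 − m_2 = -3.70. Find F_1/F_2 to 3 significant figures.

F_1/F_2 = 10^(−(m_1 − m_2)/2.5) = 10^(3.70/2.5) = 10^1.480 = 30.20.

30.2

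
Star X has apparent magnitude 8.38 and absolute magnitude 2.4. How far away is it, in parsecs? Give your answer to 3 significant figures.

157 pc

m − M = 5 log₁₀(d/10 pc)
8.38 − (2.4) = 5.98 = 5 log₁₀(d/10)
d = 10 × 10^(5.98/5) = 10 × 10^1.196 = 157.0 pc.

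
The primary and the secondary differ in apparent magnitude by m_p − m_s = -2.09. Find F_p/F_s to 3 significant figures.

6.85

F_p/F_s = 10^(−(m_p − m_s)/2.5) = 10^(2.09/2.5) = 10^0.836 = 6.855.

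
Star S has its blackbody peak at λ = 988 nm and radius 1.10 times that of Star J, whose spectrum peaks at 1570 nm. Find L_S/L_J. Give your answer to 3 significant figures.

7.72

Wien's law gives T ∝ 1/λ_max, so T_S/T_J = λ_J/λ_S = 1570/988 = 1.589.
Then L ∝ R²T⁴ gives L_S/L_J = (1.10)² × (1.589)⁴ = 1.210 × 6.376 = 7.715.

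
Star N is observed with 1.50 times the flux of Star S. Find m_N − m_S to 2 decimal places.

m_N − m_S = −2.5 log₁₀(F_N/F_S) = −2.5 log₁₀(1.50) = −2.5 × (0.176) = -0.440.

-0.44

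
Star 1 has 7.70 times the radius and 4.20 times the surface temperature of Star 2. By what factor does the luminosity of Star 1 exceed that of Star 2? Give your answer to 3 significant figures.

1.84×10^4

From the Stefan–Boltzmann law, L ∝ R²T⁴, so
L_1/L_2 = (R_1/R_2)² (T_1/T_2)⁴ = (7.70)² × (4.20)⁴ = 59.29 × 311.2 = 1.845×10^4.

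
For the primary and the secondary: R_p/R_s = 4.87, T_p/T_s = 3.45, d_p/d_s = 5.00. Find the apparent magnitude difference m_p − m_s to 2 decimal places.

-5.32

L_p/L_s = (4.87)²(3.45)⁴ = 3360.
F_p/F_s = (L_p/L_s)/(d_p/d_s)² = 3360/25.00 = 134.4.
m_p − m_s = −2.5 log₁₀(134.4) = -5.32.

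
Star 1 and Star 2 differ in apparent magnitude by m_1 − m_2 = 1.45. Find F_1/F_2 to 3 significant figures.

F_1/F_2 = 10^(−(m_1 − m_2)/2.5) = 10^(-1.45/2.5) = 10^-0.580 = 0.2630.

0.263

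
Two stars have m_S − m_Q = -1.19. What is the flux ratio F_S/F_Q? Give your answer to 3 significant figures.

F_S/F_Q = 10^(−(m_S − m_Q)/2.5) = 10^(1.19/2.5) = 10^0.476 = 2.992.

2.99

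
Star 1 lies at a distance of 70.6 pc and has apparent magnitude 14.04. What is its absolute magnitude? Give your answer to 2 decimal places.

9.80

M = m − 5 log₁₀(d/10 pc) = 14.04 − 5 log₁₀(70.6/10)
  = 14.04 − 5 × 0.849 = 14.04 − 4.24 = 9.80.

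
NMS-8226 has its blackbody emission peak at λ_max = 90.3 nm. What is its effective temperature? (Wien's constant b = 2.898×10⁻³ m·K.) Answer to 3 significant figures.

T = b/λ_max = 2.898×10⁻³ / (90.3×10⁻⁹) = 3.209×10^4 K.

3.21×10^4 K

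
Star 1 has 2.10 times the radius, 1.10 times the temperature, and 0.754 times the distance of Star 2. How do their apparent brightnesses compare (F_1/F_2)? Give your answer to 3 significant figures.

L_1/L_2 = (R_1/R_2)²(T_1/T_2)⁴ = (2.10)² × (1.10)⁴ = 6.457.
F_1/F_2 = (L_1/L_2)/(d_1/d_2)² = 6.457 / (0.754)² = 11.36.

11.4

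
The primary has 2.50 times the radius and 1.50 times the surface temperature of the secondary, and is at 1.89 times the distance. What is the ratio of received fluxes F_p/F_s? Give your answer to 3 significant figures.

L_p/L_s = (R_p/R_s)²(T_p/T_s)⁴ = (2.50)² × (1.50)⁴ = 31.64.
F_p/F_s = (L_p/L_s)/(d_p/d_s)² = 31.64 / (1.89)² = 8.858.

8.86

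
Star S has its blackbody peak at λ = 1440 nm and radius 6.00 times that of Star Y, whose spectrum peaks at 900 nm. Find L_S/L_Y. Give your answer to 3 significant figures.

5.49

Wien's law gives T ∝ 1/λ_max, so T_S/T_Y = λ_Y/λ_S = 900/1440 = 0.6250.
Then L ∝ R²T⁴ gives L_S/L_Y = (6.00)² × (0.6250)⁴ = 36.00 × 0.1526 = 5.493.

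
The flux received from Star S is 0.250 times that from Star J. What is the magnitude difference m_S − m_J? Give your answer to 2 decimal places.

m_S − m_J = −2.5 log₁₀(F_S/F_J) = −2.5 log₁₀(0.250) = −2.5 × (-0.602) = 1.505.

1.51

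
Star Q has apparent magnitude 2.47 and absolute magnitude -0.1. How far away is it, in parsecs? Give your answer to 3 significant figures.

m − M = 5 log₁₀(d/10 pc)
2.47 − (-0.1) = 2.57 = 5 log₁₀(d/10)
d = 10 × 10^(2.57/5) = 10 × 10^0.514 = 32.66 pc.

32.7 pc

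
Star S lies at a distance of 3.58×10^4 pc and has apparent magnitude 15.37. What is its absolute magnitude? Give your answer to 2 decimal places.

M = m − 5 log₁₀(d/10 pc) = 15.37 − 5 log₁₀(3.58×10^4/10)
  = 15.37 − 5 × 3.554 = 15.37 − 17.77 = -2.40.

-2.40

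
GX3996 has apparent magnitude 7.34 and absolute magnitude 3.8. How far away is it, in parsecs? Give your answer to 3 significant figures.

m − M = 5 log₁₀(d/10 pc)
7.34 − (3.8) = 3.54 = 5 log₁₀(d/10)
d = 10 × 10^(3.54/5) = 10 × 10^0.708 = 51.05 pc.

51.1 pc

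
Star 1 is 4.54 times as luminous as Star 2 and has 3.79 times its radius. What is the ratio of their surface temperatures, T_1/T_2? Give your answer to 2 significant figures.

L ∝ R²T⁴ gives T ∝ (L/R²)^(1/4), so
T_1/T_2 = (4.54 / 3.79²)^(1/4) = (0.3161)^(1/4) = 0.7498.

0.75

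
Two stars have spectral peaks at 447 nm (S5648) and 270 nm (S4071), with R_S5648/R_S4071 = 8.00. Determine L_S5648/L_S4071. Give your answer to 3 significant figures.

8.52

Wien's law gives T ∝ 1/λ_max, so T_S5648/T_S4071 = λ_S4071/λ_S5648 = 270/447 = 0.6040.
Then L ∝ R²T⁴ gives L_S5648/L_S4071 = (8.00)² × (0.6040)⁴ = 64.00 × 0.1331 = 8.519.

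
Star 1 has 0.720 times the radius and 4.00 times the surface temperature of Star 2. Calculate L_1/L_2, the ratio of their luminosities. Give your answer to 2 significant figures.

From the Stefan–Boltzmann law, L ∝ R²T⁴, so
L_1/L_2 = (R_1/R_2)² (T_1/T_2)⁴ = (0.720)² × (4.00)⁴ = 0.5184 × 256.0 = 132.7.

1.3×10^2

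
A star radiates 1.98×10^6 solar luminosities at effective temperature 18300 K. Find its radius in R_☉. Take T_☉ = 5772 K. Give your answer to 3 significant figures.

140 R_☉

R/R_☉ = √(L/L_☉) / (T/T_☉)² = √(1.98×10^6) / (3.170)²
       = 1407 / 10.05 = 140.0.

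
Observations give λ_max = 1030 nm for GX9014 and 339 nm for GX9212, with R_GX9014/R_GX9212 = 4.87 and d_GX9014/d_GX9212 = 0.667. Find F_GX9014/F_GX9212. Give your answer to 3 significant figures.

Wien's law: T_GX9014/T_GX9212 = λ_GX9212/λ_GX9014 = 339/1030 = 0.3291.
L_GX9014/L_GX9212 = (R_GX9014/R_GX9212)²(T_GX9014/T_GX9212)⁴ = (4.87)²(0.3291)⁴ = 0.2783.
F_GX9014/F_GX9212 = (L_GX9014/L_GX9212)/(d_GX9014/d_GX9212)² = 0.2783/(0.667)² = 0.6255.

0.626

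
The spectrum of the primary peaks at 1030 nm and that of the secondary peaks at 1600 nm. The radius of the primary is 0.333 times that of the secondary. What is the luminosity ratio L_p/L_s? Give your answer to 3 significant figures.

Wien's law gives T ∝ 1/λ_max, so T_p/T_s = λ_s/λ_p = 1600/1030 = 1.553.
Then L ∝ R²T⁴ gives L_p/L_s = (0.333)² × (1.553)⁴ = 0.1109 × 5.823 = 0.6457.

0.646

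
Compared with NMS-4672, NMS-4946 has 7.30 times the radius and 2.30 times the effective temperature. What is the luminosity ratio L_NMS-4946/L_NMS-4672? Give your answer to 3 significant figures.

From the Stefan–Boltzmann law, L ∝ R²T⁴, so
L_NMS-4946/L_NMS-4672 = (R_NMS-4946/R_NMS-4672)² (T_NMS-4946/T_NMS-4672)⁴ = (7.30)² × (2.30)⁴ = 53.29 × 27.98 = 1491.

1.49×10^3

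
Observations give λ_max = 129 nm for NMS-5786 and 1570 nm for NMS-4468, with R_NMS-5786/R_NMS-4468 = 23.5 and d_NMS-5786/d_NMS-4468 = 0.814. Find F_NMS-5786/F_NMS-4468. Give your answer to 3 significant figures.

1.83×10^7

Wien's law: T_NMS-5786/T_NMS-4468 = λ_NMS-4468/λ_NMS-5786 = 1570/129 = 12.17.
L_NMS-5786/L_NMS-4468 = (R_NMS-5786/R_NMS-4468)²(T_NMS-5786/T_NMS-4468)⁴ = (23.5)²(12.17)⁴ = 1.212×10^7.
F_NMS-5786/F_NMS-4468 = (L_NMS-5786/L_NMS-4468)/(d_NMS-5786/d_NMS-4468)² = 1.212×10^7/(0.814)² = 1.829×10^7.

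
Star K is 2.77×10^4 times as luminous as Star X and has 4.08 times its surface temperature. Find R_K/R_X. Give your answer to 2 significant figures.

10

L ∝ R²T⁴ gives R ∝ √L / T², so
R_K/R_X = √(2.77×10^4) / (4.08)² = 166.4 / 16.65 = 9.998.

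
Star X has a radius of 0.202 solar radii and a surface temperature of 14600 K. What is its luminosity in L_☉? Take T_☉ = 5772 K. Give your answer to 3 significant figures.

L/L_☉ = (R/R_☉)² (T/T_☉)⁴ = (0.202)² × (14600/5772)⁴
       = 0.04080 × (2.529)⁴ = 0.04080 × 40.94 = 1.670.

1.67 L_☉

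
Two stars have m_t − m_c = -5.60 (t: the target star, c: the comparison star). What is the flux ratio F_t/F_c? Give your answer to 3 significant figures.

174

F_t/F_c = 10^(−(m_t − m_c)/2.5) = 10^(5.60/2.5) = 10^2.240 = 173.8.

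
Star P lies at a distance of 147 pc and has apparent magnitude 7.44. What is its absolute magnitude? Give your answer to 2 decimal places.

1.60

M = m − 5 log₁₀(d/10 pc) = 7.44 − 5 log₁₀(147/10)
  = 7.44 − 5 × 1.167 = 7.44 − 5.84 = 1.60.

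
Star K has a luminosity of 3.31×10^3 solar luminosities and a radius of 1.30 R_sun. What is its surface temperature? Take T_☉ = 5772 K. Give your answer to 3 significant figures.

3.84×10^4 K

T/T_☉ = (L/L_☉)^(1/4) / (R/R_☉)^(1/2)
T = 5772 × (3.31×10^3)^(1/4) / √(1.30) = 5772 × 7.585 / 1.140 = 3.840×10^4 K.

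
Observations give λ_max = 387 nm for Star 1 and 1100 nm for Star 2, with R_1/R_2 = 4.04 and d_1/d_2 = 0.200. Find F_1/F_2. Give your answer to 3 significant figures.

2.66×10^4

Wien's law: T_1/T_2 = λ_2/λ_1 = 1100/387 = 2.842.
L_1/L_2 = (R_1/R_2)²(T_1/T_2)⁴ = (4.04)²(2.842)⁴ = 1065.
F_1/F_2 = (L_1/L_2)/(d_1/d_2)² = 1065/(0.200)² = 2.663×10^4.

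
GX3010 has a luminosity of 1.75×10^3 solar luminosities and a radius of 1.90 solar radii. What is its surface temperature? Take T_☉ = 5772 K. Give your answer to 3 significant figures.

T/T_☉ = (L/L_☉)^(1/4) / (R/R_☉)^(1/2)
T = 5772 × (1.75×10^3)^(1/4) / √(1.90) = 5772 × 6.468 / 1.378 = 2.708×10^4 K.

2.71×10^4 K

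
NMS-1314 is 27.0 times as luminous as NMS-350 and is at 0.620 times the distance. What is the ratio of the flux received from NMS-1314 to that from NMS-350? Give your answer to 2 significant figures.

70

F = L/(4πd²), so F_NMS-1314/F_NMS-350 = (L_NMS-1314/L_NMS-350) / (d_NMS-1314/d_NMS-350)²
= 27.0 / (0.620)² = 27.0 / 0.3844 = 70.24.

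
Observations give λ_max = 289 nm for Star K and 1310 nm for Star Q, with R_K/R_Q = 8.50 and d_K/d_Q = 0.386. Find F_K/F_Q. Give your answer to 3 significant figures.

Wien's law: T_K/T_Q = λ_Q/λ_K = 1310/289 = 4.533.
L_K/L_Q = (R_K/R_Q)²(T_K/T_Q)⁴ = (8.50)²(4.533)⁴ = 3.050×10^4.
F_K/F_Q = (L_K/L_Q)/(d_K/d_Q)² = 3.050×10^4/(0.386)² = 2.047×10^5.

2.05×10^5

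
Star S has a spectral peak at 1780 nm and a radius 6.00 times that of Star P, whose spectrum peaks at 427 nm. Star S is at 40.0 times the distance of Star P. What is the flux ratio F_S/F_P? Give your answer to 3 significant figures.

Wien's law: T_S/T_P = λ_P/λ_S = 427/1780 = 0.2399.
L_S/L_P = (R_S/R_P)²(T_S/T_P)⁴ = (6.00)²(0.2399)⁴ = 0.1192.
F_S/F_P = (L_S/L_P)/(d_S/d_P)² = 0.1192/(40.0)² = 7.451×10^-5.

7.45×10^-5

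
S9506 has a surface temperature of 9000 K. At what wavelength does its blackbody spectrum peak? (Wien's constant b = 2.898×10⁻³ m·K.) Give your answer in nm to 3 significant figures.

λ_max = b/T = 2.898×10⁻³ / 9000 = 3.22×10^-7 m = 322.0 nm.

322 nm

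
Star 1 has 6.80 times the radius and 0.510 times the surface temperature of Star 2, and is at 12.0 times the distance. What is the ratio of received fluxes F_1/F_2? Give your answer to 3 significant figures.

0.0217

L_1/L_2 = (R_1/R_2)²(T_1/T_2)⁴ = (6.80)² × (0.510)⁴ = 3.128.
F_1/F_2 = (L_1/L_2)/(d_1/d_2)² = 3.128 / (12.0)² = 0.02172.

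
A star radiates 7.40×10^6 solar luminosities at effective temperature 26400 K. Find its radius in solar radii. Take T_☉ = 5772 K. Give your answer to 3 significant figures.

130 solar radii

R/R_☉ = √(L/L_☉) / (T/T_☉)² = √(7.40×10^6) / (4.574)²
       = 2720 / 20.92 = 130.0.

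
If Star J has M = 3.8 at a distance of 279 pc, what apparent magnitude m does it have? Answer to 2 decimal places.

11.03

m = M + 5 log₁₀(d/10 pc) = 3.8 + 5 log₁₀(279/10)
  = 3.8 + 5 × 1.446 = 3.8 + 7.23 = 11.03.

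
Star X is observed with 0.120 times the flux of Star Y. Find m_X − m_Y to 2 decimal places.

m_X − m_Y = −2.5 log₁₀(F_X/F_Y) = −2.5 log₁₀(0.120) = −2.5 × (-0.921) = 2.302.

2.30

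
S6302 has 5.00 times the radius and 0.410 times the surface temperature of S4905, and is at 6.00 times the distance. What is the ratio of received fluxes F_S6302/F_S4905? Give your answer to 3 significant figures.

L_S6302/L_S4905 = (R_S6302/R_S4905)²(T_S6302/T_S4905)⁴ = (5.00)² × (0.410)⁴ = 0.7064.
F_S6302/F_S4905 = (L_S6302/L_S4905)/(d_S6302/d_S4905)² = 0.7064 / (6.00)² = 0.01962.

0.0196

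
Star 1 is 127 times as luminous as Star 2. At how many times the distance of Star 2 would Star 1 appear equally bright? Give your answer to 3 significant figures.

11.3

Equal flux requires L_1/d_1² = L_2/d_2², so d_1/d_2 = √(L_1/L_2)
= √(127) = 11.27.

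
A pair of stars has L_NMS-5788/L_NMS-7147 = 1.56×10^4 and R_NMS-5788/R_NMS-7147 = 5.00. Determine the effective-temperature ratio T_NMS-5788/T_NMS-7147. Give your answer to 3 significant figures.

5.00

L ∝ R²T⁴ gives T ∝ (L/R²)^(1/4), so
T_NMS-5788/T_NMS-7147 = (1.56×10^4 / 5.00²)^(1/4) = (624.0)^(1/4) = 4.998.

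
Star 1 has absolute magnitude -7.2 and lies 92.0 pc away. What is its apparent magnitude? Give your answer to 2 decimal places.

-2.38

m = M + 5 log₁₀(d/10 pc) = -7.2 + 5 log₁₀(92.0/10)
  = -7.2 + 5 × 0.964 = -7.2 + 4.82 = -2.38.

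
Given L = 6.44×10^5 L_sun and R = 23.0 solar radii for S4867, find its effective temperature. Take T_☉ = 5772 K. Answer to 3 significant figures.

3.41×10^4 K

T/T_☉ = (L/L_☉)^(1/4) / (R/R_☉)^(1/2)
T = 5772 × (6.44×10^5)^(1/4) / √(23.0) = 5772 × 28.33 / 4.796 = 3.409×10^4 K.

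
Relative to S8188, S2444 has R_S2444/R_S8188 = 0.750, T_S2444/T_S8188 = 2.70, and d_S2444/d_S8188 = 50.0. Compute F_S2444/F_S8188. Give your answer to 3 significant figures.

0.0120

L_S2444/L_S8188 = (R_S2444/R_S8188)²(T_S2444/T_S8188)⁴ = (0.750)² × (2.70)⁴ = 29.89.
F_S2444/F_S8188 = (L_S2444/L_S8188)/(d_S2444/d_S8188)² = 29.89 / (50.0)² = 0.01196.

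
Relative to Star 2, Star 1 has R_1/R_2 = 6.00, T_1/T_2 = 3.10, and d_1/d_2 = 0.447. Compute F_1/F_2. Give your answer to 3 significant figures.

L_1/L_2 = (R_1/R_2)²(T_1/T_2)⁴ = (6.00)² × (3.10)⁴ = 3325.
F_1/F_2 = (L_1/L_2)/(d_1/d_2)² = 3325 / (0.447)² = 1.664×10^4.

1.66×10^4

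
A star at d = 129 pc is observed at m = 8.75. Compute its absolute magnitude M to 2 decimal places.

3.20

M = m − 5 log₁₀(d/10 pc) = 8.75 − 5 log₁₀(129/10)
  = 8.75 − 5 × 1.111 = 8.75 − 5.55 = 3.20.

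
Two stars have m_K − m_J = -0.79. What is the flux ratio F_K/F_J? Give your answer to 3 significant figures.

F_K/F_J = 10^(−(m_K − m_J)/2.5) = 10^(0.79/2.5) = 10^0.316 = 2.070.

2.07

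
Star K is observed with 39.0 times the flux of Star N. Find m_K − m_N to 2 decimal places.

-3.98

m_K − m_N = −2.5 log₁₀(F_K/F_N) = −2.5 log₁₀(39.0) = −2.5 × (1.591) = -3.978.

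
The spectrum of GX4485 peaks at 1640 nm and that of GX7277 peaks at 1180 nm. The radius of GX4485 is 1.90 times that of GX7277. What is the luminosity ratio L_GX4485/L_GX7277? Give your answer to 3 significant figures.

0.968

Wien's law gives T ∝ 1/λ_max, so T_GX4485/T_GX7277 = λ_GX7277/λ_GX4485 = 1180/1640 = 0.7195.
Then L ∝ R²T⁴ gives L_GX4485/L_GX7277 = (1.90)² × (0.7195)⁴ = 3.610 × 0.2680 = 0.9675.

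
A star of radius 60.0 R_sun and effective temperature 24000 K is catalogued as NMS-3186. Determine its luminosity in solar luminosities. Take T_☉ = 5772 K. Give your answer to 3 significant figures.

1.08×10^6 solar luminosities

L/L_☉ = (R/R_☉)² (T/T_☉)⁴ = (60.0)² × (24000/5772)⁴
       = 3600 × (4.158)⁴ = 3600 × 298.9 = 1.076×10^6.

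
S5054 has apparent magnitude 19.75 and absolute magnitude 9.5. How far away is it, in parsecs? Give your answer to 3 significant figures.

1.12×10^3 pc

m − M = 5 log₁₀(d/10 pc)
19.75 − (9.5) = 10.25 = 5 log₁₀(d/10)
d = 10 × 10^(10.25/5) = 10 × 10^2.050 = 1122 pc.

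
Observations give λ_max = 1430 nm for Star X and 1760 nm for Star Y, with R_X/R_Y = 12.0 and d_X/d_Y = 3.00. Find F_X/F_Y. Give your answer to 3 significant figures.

36.7

Wien's law: T_X/T_Y = λ_Y/λ_X = 1760/1430 = 1.231.
L_X/L_Y = (R_X/R_Y)²(T_X/T_Y)⁴ = (12.0)²(1.231)⁴ = 330.4.
F_X/F_Y = (L_X/L_Y)/(d_X/d_Y)² = 330.4/(3.00)² = 36.71.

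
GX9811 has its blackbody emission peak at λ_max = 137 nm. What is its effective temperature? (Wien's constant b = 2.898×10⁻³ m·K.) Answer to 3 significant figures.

T = b/λ_max = 2.898×10⁻³ / (137×10⁻⁹) = 2.115×10^4 K.

2.12×10^4 K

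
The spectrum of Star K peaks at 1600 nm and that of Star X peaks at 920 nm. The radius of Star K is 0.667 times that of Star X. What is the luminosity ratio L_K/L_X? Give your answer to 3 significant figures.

0.0486

Wien's law gives T ∝ 1/λ_max, so T_K/T_X = λ_X/λ_K = 920/1600 = 0.5750.
Then L ∝ R²T⁴ gives L_K/L_X = (0.667)² × (0.5750)⁴ = 0.4449 × 0.1093 = 0.04863.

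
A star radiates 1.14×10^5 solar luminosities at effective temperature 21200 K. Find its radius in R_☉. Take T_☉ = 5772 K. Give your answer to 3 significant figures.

R/R_☉ = √(L/L_☉) / (T/T_☉)² = √(1.14×10^5) / (3.673)²
       = 337.6 / 13.49 = 25.03.

25.0 R_☉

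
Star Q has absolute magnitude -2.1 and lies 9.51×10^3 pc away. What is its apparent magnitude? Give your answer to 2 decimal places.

12.79

m = M + 5 log₁₀(d/10 pc) = -2.1 + 5 log₁₀(9.51×10^3/10)
  = -2.1 + 5 × 2.978 = -2.1 + 14.89 = 12.79.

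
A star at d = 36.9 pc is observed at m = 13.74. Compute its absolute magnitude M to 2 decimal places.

M = m − 5 log₁₀(d/10 pc) = 13.74 − 5 log₁₀(36.9/10)
  = 13.74 − 5 × 0.567 = 13.74 − 2.84 = 10.90.

10.90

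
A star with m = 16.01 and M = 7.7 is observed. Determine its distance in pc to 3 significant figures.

459 pc

m − M = 5 log₁₀(d/10 pc)
16.01 − (7.7) = 8.31 = 5 log₁₀(d/10)
d = 10 × 10^(8.31/5) = 10 × 10^1.662 = 459.2 pc.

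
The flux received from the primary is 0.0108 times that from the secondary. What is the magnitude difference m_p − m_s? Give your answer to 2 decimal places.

4.92

m_p − m_s = −2.5 log₁₀(F_p/F_s) = −2.5 log₁₀(0.0108) = −2.5 × (-1.967) = 4.916.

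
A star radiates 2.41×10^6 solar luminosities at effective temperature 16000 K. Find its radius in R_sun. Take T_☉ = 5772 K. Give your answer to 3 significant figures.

R/R_☉ = √(L/L_☉) / (T/T_☉)² = √(2.41×10^6) / (2.772)²
       = 1552 / 7.684 = 202.0.

202 R_sun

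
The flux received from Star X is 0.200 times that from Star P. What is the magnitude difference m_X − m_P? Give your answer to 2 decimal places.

m_X − m_P = −2.5 log₁₀(F_X/F_P) = −2.5 log₁₀(0.200) = −2.5 × (-0.699) = 1.747.

1.75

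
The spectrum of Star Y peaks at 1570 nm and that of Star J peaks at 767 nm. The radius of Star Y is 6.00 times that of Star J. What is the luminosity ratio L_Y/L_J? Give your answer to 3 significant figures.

Wien's law gives T ∝ 1/λ_max, so T_Y/T_J = λ_J/λ_Y = 767/1570 = 0.4885.
Then L ∝ R²T⁴ gives L_Y/L_J = (6.00)² × (0.4885)⁴ = 36.00 × 0.05696 = 2.051.

2.05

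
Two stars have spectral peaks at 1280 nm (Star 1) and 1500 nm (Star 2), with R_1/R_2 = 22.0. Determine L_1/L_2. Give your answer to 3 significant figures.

913

Wien's law gives T ∝ 1/λ_max, so T_1/T_2 = λ_2/λ_1 = 1500/1280 = 1.172.
Then L ∝ R²T⁴ gives L_1/L_2 = (22.0)² × (1.172)⁴ = 484.0 × 1.886 = 912.8.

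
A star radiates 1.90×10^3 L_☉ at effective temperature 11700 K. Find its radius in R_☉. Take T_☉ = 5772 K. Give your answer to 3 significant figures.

10.6 R_☉

R/R_☉ = √(L/L_☉) / (T/T_☉)² = √(1.90×10^3) / (2.027)²
       = 43.59 / 4.109 = 10.61.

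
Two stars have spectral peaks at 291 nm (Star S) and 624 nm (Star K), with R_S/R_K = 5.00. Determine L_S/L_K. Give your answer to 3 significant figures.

529

Wien's law gives T ∝ 1/λ_max, so T_S/T_K = λ_K/λ_S = 624/291 = 2.144.
Then L ∝ R²T⁴ gives L_S/L_K = (5.00)² × (2.144)⁴ = 25.00 × 21.14 = 528.6.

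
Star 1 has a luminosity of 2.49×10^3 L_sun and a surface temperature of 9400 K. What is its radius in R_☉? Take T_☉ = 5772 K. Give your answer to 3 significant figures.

R/R_☉ = √(L/L_☉) / (T/T_☉)² = √(2.49×10^3) / (1.629)²
       = 49.90 / 2.652 = 18.81.

18.8 R_☉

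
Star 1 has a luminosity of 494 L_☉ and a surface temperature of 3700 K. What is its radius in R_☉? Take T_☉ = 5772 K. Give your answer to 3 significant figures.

R/R_☉ = √(L/L_☉) / (T/T_☉)² = √(494) / (0.6410)²
       = 22.23 / 0.4109 = 54.09.

54.1 R_☉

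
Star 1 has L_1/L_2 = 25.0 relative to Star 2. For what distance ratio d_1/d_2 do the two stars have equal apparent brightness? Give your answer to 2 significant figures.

Equal flux requires L_1/d_1² = L_2/d_2², so d_1/d_2 = √(L_1/L_2)
= √(25.0) = 5.000.

5.0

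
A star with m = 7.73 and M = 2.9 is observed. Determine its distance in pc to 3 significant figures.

92.5 pc

m − M = 5 log₁₀(d/10 pc)
7.73 − (2.9) = 4.83 = 5 log₁₀(d/10)
d = 10 × 10^(4.83/5) = 10 × 10^0.966 = 92.47 pc.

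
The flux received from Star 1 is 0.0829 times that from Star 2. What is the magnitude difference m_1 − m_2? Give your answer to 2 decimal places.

m_1 − m_2 = −2.5 log₁₀(F_1/F_2) = −2.5 log₁₀(0.0829) = −2.5 × (-1.081) = 2.704.

2.70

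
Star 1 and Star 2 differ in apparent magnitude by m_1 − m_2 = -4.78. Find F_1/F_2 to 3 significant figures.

F_1/F_2 = 10^(−(m_1 − m_2)/2.5) = 10^(4.78/2.5) = 10^1.912 = 81.66.

81.7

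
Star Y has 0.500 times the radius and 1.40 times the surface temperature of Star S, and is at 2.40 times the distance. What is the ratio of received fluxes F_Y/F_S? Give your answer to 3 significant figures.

L_Y/L_S = (R_Y/R_S)²(T_Y/T_S)⁴ = (0.500)² × (1.40)⁴ = 0.9604.
F_Y/F_S = (L_Y/L_S)/(d_Y/d_S)² = 0.9604 / (2.40)² = 0.1667.

0.167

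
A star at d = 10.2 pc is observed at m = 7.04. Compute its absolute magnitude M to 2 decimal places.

7.00

M = m − 5 log₁₀(d/10 pc) = 7.04 − 5 log₁₀(10.2/10)
  = 7.04 − 5 × 0.009 = 7.04 − 0.04 = 7.00.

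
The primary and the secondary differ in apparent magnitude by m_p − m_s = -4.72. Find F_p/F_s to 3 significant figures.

F_p/F_s = 10^(−(m_p − m_s)/2.5) = 10^(4.72/2.5) = 10^1.888 = 77.27.

77.3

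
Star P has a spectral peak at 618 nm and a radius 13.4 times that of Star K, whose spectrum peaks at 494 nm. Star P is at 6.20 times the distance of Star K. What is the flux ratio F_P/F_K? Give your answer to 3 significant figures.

1.91

Wien's law: T_P/T_K = λ_K/λ_P = 494/618 = 0.7994.
L_P/L_K = (R_P/R_K)²(T_P/T_K)⁴ = (13.4)²(0.7994)⁴ = 73.31.
F_P/F_K = (L_P/L_K)/(d_P/d_K)² = 73.31/(6.20)² = 1.907.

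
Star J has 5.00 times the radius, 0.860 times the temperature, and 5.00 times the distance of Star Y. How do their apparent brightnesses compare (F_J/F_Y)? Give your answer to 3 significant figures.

0.547

L_J/L_Y = (R_J/R_Y)²(T_J/T_Y)⁴ = (5.00)² × (0.860)⁴ = 13.68.
F_J/F_Y = (L_J/L_Y)/(d_J/d_Y)² = 13.68 / (5.00)² = 0.5470.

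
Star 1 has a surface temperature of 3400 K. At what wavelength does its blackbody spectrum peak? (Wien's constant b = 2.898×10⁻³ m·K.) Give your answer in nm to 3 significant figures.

λ_max = b/T = 2.898×10⁻³ / 3400 = 8.52×10^-7 m = 852.4 nm.

852 nm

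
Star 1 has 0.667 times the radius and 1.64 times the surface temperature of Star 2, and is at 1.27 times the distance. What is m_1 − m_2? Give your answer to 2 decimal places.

L_1/L_2 = (0.667)²(1.64)⁴ = 3.218.
F_1/F_2 = (L_1/L_2)/(d_1/d_2)² = 3.218/1.613 = 1.995.
m_1 − m_2 = −2.5 log₁₀(1.995) = -0.75.

-0.75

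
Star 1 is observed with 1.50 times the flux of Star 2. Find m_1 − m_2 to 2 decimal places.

-0.44

m_1 − m_2 = −2.5 log₁₀(F_1/F_2) = −2.5 log₁₀(1.50) = −2.5 × (0.176) = -0.440.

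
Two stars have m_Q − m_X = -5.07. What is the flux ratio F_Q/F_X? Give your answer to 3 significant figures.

107

F_Q/F_X = 10^(−(m_Q − m_X)/2.5) = 10^(5.07/2.5) = 10^2.028 = 106.7.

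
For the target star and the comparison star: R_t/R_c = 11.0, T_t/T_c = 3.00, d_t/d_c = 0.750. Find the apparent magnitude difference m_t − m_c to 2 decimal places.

L_t/L_c = (11.0)²(3.00)⁴ = 9801.
F_t/F_c = (L_t/L_c)/(d_t/d_c)² = 9801/0.5625 = 1.742×10^4.
m_t − m_c = −2.5 log₁₀(1.742×10^4) = -10.60.

-10.60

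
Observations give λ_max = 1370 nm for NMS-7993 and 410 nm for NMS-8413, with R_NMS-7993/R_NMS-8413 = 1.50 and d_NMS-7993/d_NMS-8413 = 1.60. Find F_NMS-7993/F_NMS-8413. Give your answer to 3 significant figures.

Wien's law: T_NMS-7993/T_NMS-8413 = λ_NMS-8413/λ_NMS-7993 = 410/1370 = 0.2993.
L_NMS-7993/L_NMS-8413 = (R_NMS-7993/R_NMS-8413)²(T_NMS-7993/T_NMS-8413)⁴ = (1.50)²(0.2993)⁴ = 0.01805.
F_NMS-7993/F_NMS-8413 = (L_NMS-7993/L_NMS-8413)/(d_NMS-7993/d_NMS-8413)² = 0.01805/(1.60)² = 0.007050.

0.00705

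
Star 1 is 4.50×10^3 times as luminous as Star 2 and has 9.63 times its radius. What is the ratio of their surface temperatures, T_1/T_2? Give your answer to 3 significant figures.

2.64

L ∝ R²T⁴ gives T ∝ (L/R²)^(1/4), so
T_1/T_2 = (4.50×10^3 / 9.63²)^(1/4) = (48.52)^(1/4) = 2.639.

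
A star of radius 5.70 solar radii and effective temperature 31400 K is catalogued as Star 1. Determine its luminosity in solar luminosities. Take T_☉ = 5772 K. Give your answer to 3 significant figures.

L/L_☉ = (R/R_☉)² (T/T_☉)⁴ = (5.70)² × (31400/5772)⁴
       = 32.49 × (5.440)⁴ = 32.49 × 875.8 = 2.846×10^4.

2.85×10^4 solar luminosities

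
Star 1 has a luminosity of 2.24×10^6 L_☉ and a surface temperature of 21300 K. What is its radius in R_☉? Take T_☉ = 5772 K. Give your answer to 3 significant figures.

110 R_☉

R/R_☉ = √(L/L_☉) / (T/T_☉)² = √(2.24×10^6) / (3.690)²
       = 1497 / 13.62 = 109.9.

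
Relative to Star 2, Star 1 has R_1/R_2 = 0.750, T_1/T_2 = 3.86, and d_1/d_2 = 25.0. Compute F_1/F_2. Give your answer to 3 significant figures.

L_1/L_2 = (R_1/R_2)²(T_1/T_2)⁴ = (0.750)² × (3.86)⁴ = 124.9.
F_1/F_2 = (L_1/L_2)/(d_1/d_2)² = 124.9 / (25.0)² = 0.1998.

0.200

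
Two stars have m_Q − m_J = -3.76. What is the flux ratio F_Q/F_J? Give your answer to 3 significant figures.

F_Q/F_J = 10^(−(m_Q − m_J)/2.5) = 10^(3.76/2.5) = 10^1.504 = 31.92.

31.9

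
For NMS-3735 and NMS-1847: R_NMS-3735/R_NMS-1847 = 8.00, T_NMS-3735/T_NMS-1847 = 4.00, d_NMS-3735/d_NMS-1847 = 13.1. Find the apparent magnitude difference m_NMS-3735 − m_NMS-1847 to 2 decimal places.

-4.95

L_NMS-3735/L_NMS-1847 = (8.00)²(4.00)⁴ = 1.638×10^4.
F_NMS-3735/F_NMS-1847 = (L_NMS-3735/L_NMS-1847)/(d_NMS-3735/d_NMS-1847)² = 1.638×10^4/171.6 = 95.47.
m_NMS-3735 − m_NMS-1847 = −2.5 log₁₀(95.47) = -4.95.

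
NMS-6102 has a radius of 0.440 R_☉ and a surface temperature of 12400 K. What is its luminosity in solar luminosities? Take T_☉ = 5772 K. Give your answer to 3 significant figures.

L/L_☉ = (R/R_☉)² (T/T_☉)⁴ = (0.440)² × (12400/5772)⁴
       = 0.1936 × (2.148)⁴ = 0.1936 × 21.30 = 4.124.

4.12 solar luminosities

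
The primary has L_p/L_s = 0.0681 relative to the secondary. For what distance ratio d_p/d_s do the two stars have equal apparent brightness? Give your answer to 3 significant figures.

Equal flux requires L_p/d_p² = L_s/d_s², so d_p/d_s = √(L_p/L_s)
= √(0.0681) = 0.2610.

0.261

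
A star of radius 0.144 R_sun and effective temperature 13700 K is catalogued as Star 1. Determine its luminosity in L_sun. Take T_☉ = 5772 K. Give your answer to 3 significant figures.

0.658 L_sun

L/L_☉ = (R/R_☉)² (T/T_☉)⁴ = (0.144)² × (13700/5772)⁴
       = 0.02074 × (2.374)⁴ = 0.02074 × 31.74 = 0.6581.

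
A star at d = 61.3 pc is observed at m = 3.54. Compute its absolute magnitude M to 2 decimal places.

-0.40

M = m − 5 log₁₀(d/10 pc) = 3.54 − 5 log₁₀(61.3/10)
  = 3.54 − 5 × 0.787 = 3.54 − 3.94 = -0.40.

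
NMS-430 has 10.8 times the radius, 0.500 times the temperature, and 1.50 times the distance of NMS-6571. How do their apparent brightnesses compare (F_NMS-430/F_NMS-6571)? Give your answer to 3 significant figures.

L_NMS-430/L_NMS-6571 = (R_NMS-430/R_NMS-6571)²(T_NMS-430/T_NMS-6571)⁴ = (10.8)² × (0.500)⁴ = 7.290.
F_NMS-430/F_NMS-6571 = (L_NMS-430/L_NMS-6571)/(d_NMS-430/d_NMS-6571)² = 7.290 / (1.50)² = 3.240.

3.24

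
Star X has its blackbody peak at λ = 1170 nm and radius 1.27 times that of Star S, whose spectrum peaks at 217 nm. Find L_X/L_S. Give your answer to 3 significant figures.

0.00191

Wien's law gives T ∝ 1/λ_max, so T_X/T_S = λ_S/λ_X = 217/1170 = 0.1855.
Then L ∝ R²T⁴ gives L_X/L_S = (1.27)² × (0.1855)⁴ = 1.613 × 0.001183 = 0.001909.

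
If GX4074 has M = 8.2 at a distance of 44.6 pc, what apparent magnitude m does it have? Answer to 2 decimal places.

m = M + 5 log₁₀(d/10 pc) = 8.2 + 5 log₁₀(44.6/10)
  = 8.2 + 5 × 0.649 = 8.2 + 3.25 = 11.45.

11.45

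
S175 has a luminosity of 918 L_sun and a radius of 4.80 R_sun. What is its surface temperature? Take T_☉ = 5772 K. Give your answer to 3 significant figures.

T/T_☉ = (L/L_☉)^(1/4) / (R/R_☉)^(1/2)
T = 5772 × (918)^(1/4) / √(4.80) = 5772 × 5.504 / 2.191 = 1.450×10^4 K.

1.45×10^4 K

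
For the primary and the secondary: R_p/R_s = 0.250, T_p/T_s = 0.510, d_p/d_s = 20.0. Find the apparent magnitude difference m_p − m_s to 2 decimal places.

L_p/L_s = (0.250)²(0.510)⁴ = 0.004228.
F_p/F_s = (L_p/L_s)/(d_p/d_s)² = 0.004228/400.0 = 1.057×10^-5.
m_p − m_s = −2.5 log₁₀(1.057×10^-5) = 12.44.

12.44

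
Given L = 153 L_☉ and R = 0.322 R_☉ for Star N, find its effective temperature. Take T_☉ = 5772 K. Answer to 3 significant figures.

T/T_☉ = (L/L_☉)^(1/4) / (R/R_☉)^(1/2)
T = 5772 × (153)^(1/4) / √(0.322) = 5772 × 3.517 / 0.5675 = 3.577×10^4 K.

3.58×10^4 K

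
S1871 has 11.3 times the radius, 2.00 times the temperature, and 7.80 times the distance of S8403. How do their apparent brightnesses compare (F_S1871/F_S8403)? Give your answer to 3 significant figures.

33.6

L_S1871/L_S8403 = (R_S1871/R_S8403)²(T_S1871/T_S8403)⁴ = (11.3)² × (2.00)⁴ = 2043.
F_S1871/F_S8403 = (L_S1871/L_S8403)/(d_S1871/d_S8403)² = 2043 / (7.80)² = 33.58.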